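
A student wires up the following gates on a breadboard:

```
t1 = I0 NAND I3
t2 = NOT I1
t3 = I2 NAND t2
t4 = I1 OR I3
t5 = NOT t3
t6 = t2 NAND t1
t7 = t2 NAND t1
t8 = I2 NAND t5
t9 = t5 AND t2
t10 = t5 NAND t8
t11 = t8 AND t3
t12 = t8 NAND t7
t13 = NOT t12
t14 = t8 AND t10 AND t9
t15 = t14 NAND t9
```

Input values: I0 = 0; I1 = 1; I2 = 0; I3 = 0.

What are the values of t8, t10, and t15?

t2 = NOT I1 = NOT 1 = 0
t3 = I2 NAND t2 = 0 NAND 0 = 1
t5 = NOT t3 = NOT 1 = 0
t8 = I2 NAND t5 = 0 NAND 0 = 1
t9 = t5 AND t2 = 0 AND 0 = 0
t10 = t5 NAND t8 = 0 NAND 1 = 1
t14 = t8 AND t10 AND t9 = 1 AND 1 AND 0 = 0
t15 = t14 NAND t9 = 0 NAND 0 = 1

t8 = 1, t10 = 1, t15 = 1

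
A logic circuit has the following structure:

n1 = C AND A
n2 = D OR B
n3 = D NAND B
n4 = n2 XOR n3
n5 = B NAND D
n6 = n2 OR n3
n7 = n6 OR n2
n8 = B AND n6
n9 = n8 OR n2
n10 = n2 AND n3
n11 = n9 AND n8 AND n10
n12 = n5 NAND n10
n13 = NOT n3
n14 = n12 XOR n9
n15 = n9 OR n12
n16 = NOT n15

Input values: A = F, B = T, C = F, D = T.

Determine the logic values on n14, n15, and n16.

n14 = F  n15 = T  n16 = F

n2 = D OR B = T OR T = T
n3 = D NAND B = T NAND T = F
n5 = B NAND D = T NAND T = F
n6 = n2 OR n3 = T OR F = T
n8 = B AND n6 = T AND T = T
n9 = n8 OR n2 = T OR T = T
n10 = n2 AND n3 = T AND F = F
n12 = n5 NAND n10 = F NAND F = T
n14 = n12 XOR n9 = T XOR T = F
n15 = n9 OR n12 = T OR T = T
n16 = NOT n15 = NOT T = F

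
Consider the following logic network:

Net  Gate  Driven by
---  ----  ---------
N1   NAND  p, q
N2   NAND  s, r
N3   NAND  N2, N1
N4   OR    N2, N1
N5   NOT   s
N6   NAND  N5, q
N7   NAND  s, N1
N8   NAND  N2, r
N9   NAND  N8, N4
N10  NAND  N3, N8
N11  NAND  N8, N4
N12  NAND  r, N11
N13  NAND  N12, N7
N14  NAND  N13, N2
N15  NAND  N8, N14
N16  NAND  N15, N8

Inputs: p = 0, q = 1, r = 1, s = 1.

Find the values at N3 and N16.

N3 = 1; N16 = 1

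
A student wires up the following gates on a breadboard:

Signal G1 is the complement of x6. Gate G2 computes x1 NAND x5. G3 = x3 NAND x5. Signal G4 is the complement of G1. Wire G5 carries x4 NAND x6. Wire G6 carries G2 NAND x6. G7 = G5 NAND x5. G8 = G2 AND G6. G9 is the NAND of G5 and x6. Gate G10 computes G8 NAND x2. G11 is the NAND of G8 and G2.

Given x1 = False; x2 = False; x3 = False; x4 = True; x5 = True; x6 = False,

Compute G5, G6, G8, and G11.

G2 = x1 NAND x5 = False NAND True = True
G5 = x4 NAND x6 = True NAND False = True
G6 = G2 NAND x6 = True NAND False = True
G8 = G2 AND G6 = True AND True = True
G11 = G8 NAND G2 = True NAND True = False

G5 = True; G6 = True; G8 = True; G11 = False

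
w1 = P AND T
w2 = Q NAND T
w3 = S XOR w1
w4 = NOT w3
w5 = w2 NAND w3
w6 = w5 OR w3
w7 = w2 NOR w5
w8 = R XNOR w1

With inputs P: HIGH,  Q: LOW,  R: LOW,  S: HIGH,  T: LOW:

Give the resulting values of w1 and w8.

w1 = P AND T = HIGH AND LOW = LOW
w8 = R XNOR w1 = LOW XNOR LOW = HIGH

w1 = LOW; w8 = HIGH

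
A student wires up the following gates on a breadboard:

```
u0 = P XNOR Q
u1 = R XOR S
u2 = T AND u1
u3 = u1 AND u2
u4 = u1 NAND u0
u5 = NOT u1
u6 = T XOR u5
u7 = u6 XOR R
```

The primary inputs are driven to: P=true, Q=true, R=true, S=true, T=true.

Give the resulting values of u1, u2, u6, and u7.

u1 = R XOR S = true XOR true = false
u2 = T AND u1 = true AND false = false
u5 = NOT u1 = NOT false = true
u6 = T XOR u5 = true XOR true = false
u7 = u6 XOR R = false XOR true = true

u1 = false; u2 = false; u6 = false; u7 = true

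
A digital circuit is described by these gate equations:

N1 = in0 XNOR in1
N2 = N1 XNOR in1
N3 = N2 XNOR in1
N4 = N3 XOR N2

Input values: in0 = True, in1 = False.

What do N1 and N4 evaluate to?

N1 = False, N4 = True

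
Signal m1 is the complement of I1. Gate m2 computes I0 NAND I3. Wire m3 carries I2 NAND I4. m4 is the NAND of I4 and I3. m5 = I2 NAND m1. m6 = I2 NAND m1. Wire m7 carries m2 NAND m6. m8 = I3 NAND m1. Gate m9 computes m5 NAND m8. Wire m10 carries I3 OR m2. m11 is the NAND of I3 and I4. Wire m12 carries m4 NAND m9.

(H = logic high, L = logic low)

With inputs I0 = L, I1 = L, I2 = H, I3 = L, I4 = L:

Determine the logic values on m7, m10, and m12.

m1 = NOT I1 = NOT L = H
m2 = I0 NAND I3 = L NAND L = H
m4 = I4 NAND I3 = L NAND L = H
m5 = I2 NAND m1 = H NAND H = L
m6 = I2 NAND m1 = H NAND H = L
m7 = m2 NAND m6 = H NAND L = H
m8 = I3 NAND m1 = L NAND H = H
m9 = m5 NAND m8 = L NAND H = H
m10 = I3 OR m2 = L OR H = H
m12 = m4 NAND m9 = H NAND H = L

m7 = H  m10 = H  m12 = L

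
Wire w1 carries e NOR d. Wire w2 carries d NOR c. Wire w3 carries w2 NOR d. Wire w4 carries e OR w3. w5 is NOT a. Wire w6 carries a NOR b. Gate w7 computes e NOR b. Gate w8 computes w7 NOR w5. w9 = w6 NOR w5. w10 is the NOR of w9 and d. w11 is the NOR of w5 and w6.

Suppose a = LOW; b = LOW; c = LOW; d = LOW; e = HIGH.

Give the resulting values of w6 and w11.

w5 = NOT a = NOT LOW = HIGH
w6 = a NOR b = LOW NOR LOW = HIGH
w11 = w5 NOR w6 = HIGH NOR HIGH = LOW

w6 = HIGH; w11 = LOW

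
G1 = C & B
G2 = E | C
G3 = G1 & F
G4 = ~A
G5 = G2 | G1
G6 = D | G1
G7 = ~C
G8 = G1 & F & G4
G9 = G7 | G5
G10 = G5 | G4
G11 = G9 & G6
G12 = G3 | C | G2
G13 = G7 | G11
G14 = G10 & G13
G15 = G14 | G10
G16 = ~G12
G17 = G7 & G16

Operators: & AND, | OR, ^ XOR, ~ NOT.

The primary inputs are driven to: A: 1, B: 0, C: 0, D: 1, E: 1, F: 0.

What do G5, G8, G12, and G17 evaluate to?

G1 = C AND B = 0 AND 0 = 0
G2 = E OR C = 1 OR 0 = 1
G3 = G1 AND F = 0 AND 0 = 0
G4 = NOT A = NOT 1 = 0
G5 = G2 OR G1 = 1 OR 0 = 1
G7 = NOT C = NOT 0 = 1
G8 = G1 AND F AND G4 = 0 AND 0 AND 0 = 0
G12 = G3 OR C OR G2 = 0 OR 0 OR 1 = 1
G16 = NOT G12 = NOT 1 = 0
G17 = G7 AND G16 = 1 AND 0 = 0

G5 = 1; G8 = 0; G12 = 1; G17 = 0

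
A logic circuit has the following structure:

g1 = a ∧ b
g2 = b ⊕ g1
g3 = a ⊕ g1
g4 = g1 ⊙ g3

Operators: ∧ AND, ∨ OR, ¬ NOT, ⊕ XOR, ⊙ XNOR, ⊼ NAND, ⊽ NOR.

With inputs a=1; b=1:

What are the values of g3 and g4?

g1 = a AND b = 1 AND 1 = 1
g3 = a XOR g1 = 1 XOR 1 = 0
g4 = g1 XNOR g3 = 1 XNOR 0 = 0

g3 = 0, g4 = 0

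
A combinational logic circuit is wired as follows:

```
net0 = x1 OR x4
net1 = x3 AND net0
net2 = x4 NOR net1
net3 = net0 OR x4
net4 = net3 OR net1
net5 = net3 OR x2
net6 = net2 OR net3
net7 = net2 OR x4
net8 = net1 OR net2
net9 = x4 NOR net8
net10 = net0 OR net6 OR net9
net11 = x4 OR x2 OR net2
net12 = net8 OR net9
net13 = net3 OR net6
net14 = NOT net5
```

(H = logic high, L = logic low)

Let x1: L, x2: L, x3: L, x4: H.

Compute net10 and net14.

net0 = x1 OR x4 = L OR H = H
net1 = x3 AND net0 = L AND H = L
net2 = x4 NOR net1 = H NOR L = L
net3 = net0 OR x4 = H OR H = H
net5 = net3 OR x2 = H OR L = H
net6 = net2 OR net3 = L OR H = H
net8 = net1 OR net2 = L OR L = L
net9 = x4 NOR net8 = H NOR L = L
net10 = net0 OR net6 OR net9 = H OR H OR L = H
net14 = NOT net5 = NOT H = L

net10 = H, net14 = L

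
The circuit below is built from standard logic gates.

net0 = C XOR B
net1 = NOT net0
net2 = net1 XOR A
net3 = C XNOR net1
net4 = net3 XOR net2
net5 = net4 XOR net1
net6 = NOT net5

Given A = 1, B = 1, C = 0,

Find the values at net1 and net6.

net1 = 0; net6 = 1

net0 = C XOR B = 0 XOR 1 = 1
net1 = NOT net0 = NOT 1 = 0
net2 = net1 XOR A = 0 XOR 1 = 1
net3 = C XNOR net1 = 0 XNOR 0 = 1
net4 = net3 XOR net2 = 1 XOR 1 = 0
net5 = net4 XOR net1 = 0 XOR 0 = 0
net6 = NOT net5 = NOT 0 = 1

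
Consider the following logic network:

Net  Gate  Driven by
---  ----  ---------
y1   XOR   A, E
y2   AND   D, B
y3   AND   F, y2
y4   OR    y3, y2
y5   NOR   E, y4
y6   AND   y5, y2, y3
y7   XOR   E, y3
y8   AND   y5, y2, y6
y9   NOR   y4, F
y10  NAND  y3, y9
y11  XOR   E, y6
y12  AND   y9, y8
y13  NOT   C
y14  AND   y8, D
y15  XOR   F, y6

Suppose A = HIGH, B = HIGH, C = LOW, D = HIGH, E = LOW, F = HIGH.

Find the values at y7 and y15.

y2 = D AND B = HIGH AND HIGH = HIGH
y3 = F AND y2 = HIGH AND HIGH = HIGH
y4 = y3 OR y2 = HIGH OR HIGH = HIGH
y5 = E NOR y4 = LOW NOR HIGH = LOW
y6 = y5 AND y2 AND y3 = LOW AND HIGH AND HIGH = LOW
y7 = E XOR y3 = LOW XOR HIGH = HIGH
y15 = F XOR y6 = HIGH XOR LOW = HIGH

y7 = HIGH, y15 = HIGH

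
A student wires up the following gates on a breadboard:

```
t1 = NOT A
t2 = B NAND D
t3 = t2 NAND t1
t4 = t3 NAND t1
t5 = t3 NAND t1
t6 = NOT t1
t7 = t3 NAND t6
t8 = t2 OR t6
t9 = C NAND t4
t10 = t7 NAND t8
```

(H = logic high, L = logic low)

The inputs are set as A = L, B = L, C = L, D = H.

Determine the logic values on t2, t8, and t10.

t2 = H  t8 = H  t10 = L

t1 = NOT A = NOT L = H
t2 = B NAND D = L NAND H = H
t3 = t2 NAND t1 = H NAND H = L
t6 = NOT t1 = NOT H = L
t7 = t3 NAND t6 = L NAND L = H
t8 = t2 OR t6 = H OR L = H
t10 = t7 NAND t8 = H NAND H = L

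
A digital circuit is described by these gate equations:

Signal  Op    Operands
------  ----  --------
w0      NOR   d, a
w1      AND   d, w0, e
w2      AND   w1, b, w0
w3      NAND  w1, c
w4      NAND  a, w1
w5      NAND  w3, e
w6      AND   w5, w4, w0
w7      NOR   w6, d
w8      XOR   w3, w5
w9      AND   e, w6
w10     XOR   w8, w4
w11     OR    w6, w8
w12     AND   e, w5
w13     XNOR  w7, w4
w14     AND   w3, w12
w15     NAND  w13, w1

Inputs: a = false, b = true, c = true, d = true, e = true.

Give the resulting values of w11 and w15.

w11 = true; w15 = true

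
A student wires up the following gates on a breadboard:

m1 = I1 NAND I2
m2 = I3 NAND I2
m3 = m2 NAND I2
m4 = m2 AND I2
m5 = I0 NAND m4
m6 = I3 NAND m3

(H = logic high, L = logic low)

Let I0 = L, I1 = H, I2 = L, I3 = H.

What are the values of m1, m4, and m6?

m1 = H, m4 = L, m6 = L

m1 = I1 NAND I2 = H NAND L = H
m2 = I3 NAND I2 = H NAND L = H
m3 = m2 NAND I2 = H NAND L = H
m4 = m2 AND I2 = H AND L = L
m6 = I3 NAND m3 = H NAND H = L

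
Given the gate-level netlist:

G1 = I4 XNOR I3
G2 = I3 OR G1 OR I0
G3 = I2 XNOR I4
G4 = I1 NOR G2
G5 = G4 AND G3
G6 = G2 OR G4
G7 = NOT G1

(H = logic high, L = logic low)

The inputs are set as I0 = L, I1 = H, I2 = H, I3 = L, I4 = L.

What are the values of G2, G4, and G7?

G2 = H, G4 = L, G7 = L

G1 = I4 XNOR I3 = L XNOR L = H
G2 = I3 OR G1 OR I0 = L OR H OR L = H
G4 = I1 NOR G2 = H NOR H = L
G7 = NOT G1 = NOT H = L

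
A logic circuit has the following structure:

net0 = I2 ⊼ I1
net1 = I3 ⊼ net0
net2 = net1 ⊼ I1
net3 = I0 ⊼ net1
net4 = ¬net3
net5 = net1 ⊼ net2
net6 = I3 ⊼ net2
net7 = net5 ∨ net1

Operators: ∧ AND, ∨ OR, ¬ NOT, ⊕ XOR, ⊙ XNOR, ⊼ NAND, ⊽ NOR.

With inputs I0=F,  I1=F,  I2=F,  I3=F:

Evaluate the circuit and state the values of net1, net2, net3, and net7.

net1 = T, net2 = T, net3 = T, net7 = T

net0 = I2 NAND I1 = F NAND F = T
net1 = I3 NAND net0 = F NAND T = T
net2 = net1 NAND I1 = T NAND F = T
net3 = I0 NAND net1 = F NAND T = T
net5 = net1 NAND net2 = T NAND T = F
net7 = net5 OR net1 = F OR T = T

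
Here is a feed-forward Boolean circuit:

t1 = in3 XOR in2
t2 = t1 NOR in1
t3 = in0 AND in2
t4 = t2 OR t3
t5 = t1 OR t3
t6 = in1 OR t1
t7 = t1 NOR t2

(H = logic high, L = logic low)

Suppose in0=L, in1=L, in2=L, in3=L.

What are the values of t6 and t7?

t6 = L, t7 = L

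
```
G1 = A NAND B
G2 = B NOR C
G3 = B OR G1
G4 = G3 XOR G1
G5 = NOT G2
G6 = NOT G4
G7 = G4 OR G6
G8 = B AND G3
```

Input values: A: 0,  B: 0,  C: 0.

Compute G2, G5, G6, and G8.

G2 = 1, G5 = 0, G6 = 1, G8 = 0

G1 = A NAND B = 0 NAND 0 = 1
G2 = B NOR C = 0 NOR 0 = 1
G3 = B OR G1 = 0 OR 1 = 1
G4 = G3 XOR G1 = 1 XOR 1 = 0
G5 = NOT G2 = NOT 1 = 0
G6 = NOT G4 = NOT 0 = 1
G8 = B AND G3 = 0 AND 1 = 0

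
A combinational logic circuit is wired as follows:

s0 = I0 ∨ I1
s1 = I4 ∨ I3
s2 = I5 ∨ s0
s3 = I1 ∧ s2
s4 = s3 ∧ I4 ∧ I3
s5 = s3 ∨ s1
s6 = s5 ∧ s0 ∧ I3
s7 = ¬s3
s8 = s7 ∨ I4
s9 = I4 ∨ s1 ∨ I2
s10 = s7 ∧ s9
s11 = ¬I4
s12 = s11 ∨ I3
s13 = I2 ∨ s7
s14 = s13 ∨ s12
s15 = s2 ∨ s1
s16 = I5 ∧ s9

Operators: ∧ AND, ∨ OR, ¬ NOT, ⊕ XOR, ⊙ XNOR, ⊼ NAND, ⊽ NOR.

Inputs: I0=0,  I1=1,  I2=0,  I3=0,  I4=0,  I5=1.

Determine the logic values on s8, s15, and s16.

s0 = I0 OR I1 = 0 OR 1 = 1
s1 = I4 OR I3 = 0 OR 0 = 0
s2 = I5 OR s0 = 1 OR 1 = 1
s3 = I1 AND s2 = 1 AND 1 = 1
s7 = NOT s3 = NOT 1 = 0
s8 = s7 OR I4 = 0 OR 0 = 0
s9 = I4 OR s1 OR I2 = 0 OR 0 OR 0 = 0
s15 = s2 OR s1 = 1 OR 0 = 1
s16 = I5 AND s9 = 1 AND 0 = 0

s8 = 0  s15 = 1  s16 = 0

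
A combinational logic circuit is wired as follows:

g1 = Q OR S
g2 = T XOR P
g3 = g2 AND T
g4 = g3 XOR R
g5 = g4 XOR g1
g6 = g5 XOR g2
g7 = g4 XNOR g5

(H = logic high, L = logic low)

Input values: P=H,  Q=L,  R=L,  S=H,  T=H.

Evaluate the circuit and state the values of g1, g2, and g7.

g1 = H, g2 = L, g7 = L

g1 = Q OR S = L OR H = H
g2 = T XOR P = H XOR H = L
g3 = g2 AND T = L AND H = L
g4 = g3 XOR R = L XOR L = L
g5 = g4 XOR g1 = L XOR H = H
g7 = g4 XNOR g5 = L XNOR H = L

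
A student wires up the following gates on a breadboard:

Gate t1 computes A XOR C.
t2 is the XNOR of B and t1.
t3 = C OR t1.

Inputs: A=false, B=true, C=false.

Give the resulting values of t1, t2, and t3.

t1 = false, t2 = false, t3 = false

t1 = A XOR C = false XOR false = false
t2 = B XNOR t1 = true XNOR false = false
t3 = C OR t1 = false OR false = false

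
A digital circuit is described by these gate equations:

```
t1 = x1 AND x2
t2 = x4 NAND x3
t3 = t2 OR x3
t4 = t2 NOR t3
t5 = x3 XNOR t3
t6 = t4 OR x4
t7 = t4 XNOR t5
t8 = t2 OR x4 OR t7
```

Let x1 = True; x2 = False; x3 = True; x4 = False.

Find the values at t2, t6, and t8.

t2 = True, t6 = False, t8 = True

t2 = x4 NAND x3 = False NAND True = True
t3 = t2 OR x3 = True OR True = True
t4 = t2 NOR t3 = True NOR True = False
t5 = x3 XNOR t3 = True XNOR True = True
t6 = t4 OR x4 = False OR False = False
t7 = t4 XNOR t5 = False XNOR True = False
t8 = t2 OR x4 OR t7 = True OR False OR False = True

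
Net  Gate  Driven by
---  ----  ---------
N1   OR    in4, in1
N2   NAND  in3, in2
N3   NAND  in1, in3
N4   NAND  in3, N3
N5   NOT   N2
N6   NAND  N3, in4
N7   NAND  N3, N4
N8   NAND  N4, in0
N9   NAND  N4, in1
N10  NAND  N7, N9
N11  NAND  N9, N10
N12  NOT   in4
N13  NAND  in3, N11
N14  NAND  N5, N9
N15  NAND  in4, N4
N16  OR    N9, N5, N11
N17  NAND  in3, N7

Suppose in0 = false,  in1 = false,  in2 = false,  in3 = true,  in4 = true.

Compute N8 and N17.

N8 = true  N17 = false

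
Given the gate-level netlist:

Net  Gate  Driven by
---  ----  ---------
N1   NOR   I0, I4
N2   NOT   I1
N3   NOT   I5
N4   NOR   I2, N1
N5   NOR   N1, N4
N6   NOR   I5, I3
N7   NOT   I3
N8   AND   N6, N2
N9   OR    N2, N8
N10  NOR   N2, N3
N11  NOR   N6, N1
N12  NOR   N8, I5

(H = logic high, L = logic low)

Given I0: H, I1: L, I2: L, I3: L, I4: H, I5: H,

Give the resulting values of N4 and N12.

N1 = I0 NOR I4 = H NOR H = L
N2 = NOT I1 = NOT L = H
N4 = I2 NOR N1 = L NOR L = H
N6 = I5 NOR I3 = H NOR L = L
N8 = N6 AND N2 = L AND H = L
N12 = N8 NOR I5 = L NOR H = L

N4 = H, N12 = L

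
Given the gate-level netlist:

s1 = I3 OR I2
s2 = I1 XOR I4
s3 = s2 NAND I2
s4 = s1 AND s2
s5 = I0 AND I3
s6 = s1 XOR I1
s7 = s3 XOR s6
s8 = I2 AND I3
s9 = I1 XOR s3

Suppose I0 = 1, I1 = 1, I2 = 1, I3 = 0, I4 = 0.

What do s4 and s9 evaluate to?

s4 = 1, s9 = 1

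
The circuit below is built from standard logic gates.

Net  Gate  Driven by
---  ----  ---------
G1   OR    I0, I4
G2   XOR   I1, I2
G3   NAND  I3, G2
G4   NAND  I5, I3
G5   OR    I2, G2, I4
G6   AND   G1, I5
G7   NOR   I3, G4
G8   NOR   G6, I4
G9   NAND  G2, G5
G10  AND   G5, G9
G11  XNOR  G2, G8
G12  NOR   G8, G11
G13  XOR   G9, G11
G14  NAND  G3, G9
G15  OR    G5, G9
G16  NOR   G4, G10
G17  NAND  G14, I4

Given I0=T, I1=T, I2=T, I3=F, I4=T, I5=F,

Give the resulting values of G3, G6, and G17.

G1 = I0 OR I4 = T OR T = T
G2 = I1 XOR I2 = T XOR T = F
G3 = I3 NAND G2 = F NAND F = T
G5 = I2 OR G2 OR I4 = T OR F OR T = T
G6 = G1 AND I5 = T AND F = F
G9 = G2 NAND G5 = F NAND T = T
G14 = G3 NAND G9 = T NAND T = F
G17 = G14 NAND I4 = F NAND T = T

G3 = T, G6 = F, G17 = T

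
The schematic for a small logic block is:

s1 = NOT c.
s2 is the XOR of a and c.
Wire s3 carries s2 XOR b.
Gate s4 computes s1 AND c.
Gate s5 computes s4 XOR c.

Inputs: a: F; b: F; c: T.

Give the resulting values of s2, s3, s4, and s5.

s2 = T  s3 = T  s4 = F  s5 = T

s1 = NOT c = NOT T = F
s2 = a XOR c = F XOR T = T
s3 = s2 XOR b = T XOR F = T
s4 = s1 AND c = F AND T = F
s5 = s4 XOR c = F XOR T = T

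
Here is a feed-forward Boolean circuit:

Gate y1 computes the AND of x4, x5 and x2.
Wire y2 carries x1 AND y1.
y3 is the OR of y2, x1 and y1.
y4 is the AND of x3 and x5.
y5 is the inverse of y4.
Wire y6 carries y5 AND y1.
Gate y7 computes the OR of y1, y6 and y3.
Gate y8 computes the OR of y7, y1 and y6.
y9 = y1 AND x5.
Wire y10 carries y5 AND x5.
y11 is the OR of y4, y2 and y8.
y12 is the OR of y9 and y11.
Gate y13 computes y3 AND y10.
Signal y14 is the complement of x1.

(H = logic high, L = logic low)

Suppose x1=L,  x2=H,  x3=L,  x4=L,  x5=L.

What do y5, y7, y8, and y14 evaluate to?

y5 = H  y7 = L  y8 = L  y14 = H

y1 = x4 AND x5 AND x2 = L AND L AND H = L
y2 = x1 AND y1 = L AND L = L
y3 = y2 OR x1 OR y1 = L OR L OR L = L
y4 = x3 AND x5 = L AND L = L
y5 = NOT y4 = NOT L = H
y6 = y5 AND y1 = H AND L = L
y7 = y1 OR y6 OR y3 = L OR L OR L = L
y8 = y7 OR y1 OR y6 = L OR L OR L = L
y14 = NOT x1 = NOT L = H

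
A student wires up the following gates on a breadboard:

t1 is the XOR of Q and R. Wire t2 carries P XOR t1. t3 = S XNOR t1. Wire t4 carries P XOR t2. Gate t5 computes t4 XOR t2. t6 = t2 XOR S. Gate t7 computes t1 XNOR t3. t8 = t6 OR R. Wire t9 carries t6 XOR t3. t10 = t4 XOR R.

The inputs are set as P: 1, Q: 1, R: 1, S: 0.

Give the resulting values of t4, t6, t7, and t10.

t4 = 0; t6 = 1; t7 = 0; t10 = 1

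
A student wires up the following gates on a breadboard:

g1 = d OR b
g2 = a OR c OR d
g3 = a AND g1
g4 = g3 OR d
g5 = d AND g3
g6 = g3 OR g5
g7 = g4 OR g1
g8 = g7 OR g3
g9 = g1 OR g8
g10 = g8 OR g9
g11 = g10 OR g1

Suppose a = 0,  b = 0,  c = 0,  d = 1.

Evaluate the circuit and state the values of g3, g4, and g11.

g3 = 0; g4 = 1; g11 = 1

g1 = d OR b = 1 OR 0 = 1
g3 = a AND g1 = 0 AND 1 = 0
g4 = g3 OR d = 0 OR 1 = 1
g7 = g4 OR g1 = 1 OR 1 = 1
g8 = g7 OR g3 = 1 OR 0 = 1
g9 = g1 OR g8 = 1 OR 1 = 1
g10 = g8 OR g9 = 1 OR 1 = 1
g11 = g10 OR g1 = 1 OR 1 = 1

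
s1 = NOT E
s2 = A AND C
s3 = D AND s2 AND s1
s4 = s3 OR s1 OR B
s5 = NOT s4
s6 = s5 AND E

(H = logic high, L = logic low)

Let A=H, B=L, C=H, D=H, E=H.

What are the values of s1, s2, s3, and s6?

s1 = L; s2 = H; s3 = L; s6 = H

s1 = NOT E = NOT H = L
s2 = A AND C = H AND H = H
s3 = D AND s2 AND s1 = H AND H AND L = L
s4 = s3 OR s1 OR B = L OR L OR L = L
s5 = NOT s4 = NOT L = H
s6 = s5 AND E = H AND H = H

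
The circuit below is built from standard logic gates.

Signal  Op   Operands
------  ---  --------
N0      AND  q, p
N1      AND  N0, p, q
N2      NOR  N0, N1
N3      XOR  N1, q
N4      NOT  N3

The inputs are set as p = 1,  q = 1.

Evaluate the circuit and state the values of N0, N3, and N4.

N0 = q AND p = 1 AND 1 = 1
N1 = N0 AND p AND q = 1 AND 1 AND 1 = 1
N3 = N1 XOR q = 1 XOR 1 = 0
N4 = NOT N3 = NOT 0 = 1

N0 = 1, N3 = 0, N4 = 1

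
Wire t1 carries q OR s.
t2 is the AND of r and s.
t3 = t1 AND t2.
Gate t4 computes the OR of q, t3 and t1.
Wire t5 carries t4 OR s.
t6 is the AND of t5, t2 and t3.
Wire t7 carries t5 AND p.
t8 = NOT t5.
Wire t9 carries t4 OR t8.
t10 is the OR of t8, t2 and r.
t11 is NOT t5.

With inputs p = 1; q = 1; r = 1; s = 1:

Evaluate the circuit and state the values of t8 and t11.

t8 = 0, t11 = 0

t1 = q OR s = 1 OR 1 = 1
t2 = r AND s = 1 AND 1 = 1
t3 = t1 AND t2 = 1 AND 1 = 1
t4 = q OR t3 OR t1 = 1 OR 1 OR 1 = 1
t5 = t4 OR s = 1 OR 1 = 1
t8 = NOT t5 = NOT 1 = 0
t11 = NOT t5 = NOT 1 = 0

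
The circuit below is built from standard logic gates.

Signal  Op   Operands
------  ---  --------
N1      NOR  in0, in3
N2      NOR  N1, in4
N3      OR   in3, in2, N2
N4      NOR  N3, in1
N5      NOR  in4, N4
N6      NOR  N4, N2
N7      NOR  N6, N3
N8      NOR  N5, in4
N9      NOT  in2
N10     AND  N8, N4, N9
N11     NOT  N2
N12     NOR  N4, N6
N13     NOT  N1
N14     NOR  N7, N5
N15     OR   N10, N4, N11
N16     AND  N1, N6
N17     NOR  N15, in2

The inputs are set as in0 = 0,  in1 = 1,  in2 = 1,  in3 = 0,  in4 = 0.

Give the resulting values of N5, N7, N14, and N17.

N1 = in0 NOR in3 = 0 NOR 0 = 1
N2 = N1 NOR in4 = 1 NOR 0 = 0
N3 = in3 OR in2 OR N2 = 0 OR 1 OR 0 = 1
N4 = N3 NOR in1 = 1 NOR 1 = 0
N5 = in4 NOR N4 = 0 NOR 0 = 1
N6 = N4 NOR N2 = 0 NOR 0 = 1
N7 = N6 NOR N3 = 1 NOR 1 = 0
N8 = N5 NOR in4 = 1 NOR 0 = 0
N9 = NOT in2 = NOT 1 = 0
N10 = N8 AND N4 AND N9 = 0 AND 0 AND 0 = 0
N11 = NOT N2 = NOT 0 = 1
N14 = N7 NOR N5 = 0 NOR 1 = 0
N15 = N10 OR N4 OR N11 = 0 OR 0 OR 1 = 1
N17 = N15 NOR in2 = 1 NOR 1 = 0

N5 = 1; N7 = 0; N14 = 0; N17 = 0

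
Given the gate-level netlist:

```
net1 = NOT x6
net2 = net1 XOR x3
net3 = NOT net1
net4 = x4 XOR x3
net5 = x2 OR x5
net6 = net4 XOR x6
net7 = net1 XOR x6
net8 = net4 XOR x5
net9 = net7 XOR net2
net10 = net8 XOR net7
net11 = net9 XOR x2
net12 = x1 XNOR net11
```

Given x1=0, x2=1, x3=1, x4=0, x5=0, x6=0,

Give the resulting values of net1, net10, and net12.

net1 = NOT x6 = NOT 0 = 1
net2 = net1 XOR x3 = 1 XOR 1 = 0
net4 = x4 XOR x3 = 0 XOR 1 = 1
net7 = net1 XOR x6 = 1 XOR 0 = 1
net8 = net4 XOR x5 = 1 XOR 0 = 1
net9 = net7 XOR net2 = 1 XOR 0 = 1
net10 = net8 XOR net7 = 1 XOR 1 = 0
net11 = net9 XOR x2 = 1 XOR 1 = 0
net12 = x1 XNOR net11 = 0 XNOR 0 = 1

net1 = 1, net10 = 0, net12 = 1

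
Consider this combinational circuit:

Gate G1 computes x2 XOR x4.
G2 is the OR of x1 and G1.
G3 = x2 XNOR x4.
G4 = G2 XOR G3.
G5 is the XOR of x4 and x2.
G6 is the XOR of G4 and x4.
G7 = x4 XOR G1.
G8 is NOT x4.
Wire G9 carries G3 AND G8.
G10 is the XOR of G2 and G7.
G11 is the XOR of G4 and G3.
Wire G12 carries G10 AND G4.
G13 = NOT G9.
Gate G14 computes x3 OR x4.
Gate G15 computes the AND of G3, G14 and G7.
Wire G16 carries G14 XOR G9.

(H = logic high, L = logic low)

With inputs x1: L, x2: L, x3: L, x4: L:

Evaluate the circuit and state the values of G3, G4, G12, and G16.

G1 = x2 XOR x4 = L XOR L = L
G2 = x1 OR G1 = L OR L = L
G3 = x2 XNOR x4 = L XNOR L = H
G4 = G2 XOR G3 = L XOR H = H
G7 = x4 XOR G1 = L XOR L = L
G8 = NOT x4 = NOT L = H
G9 = G3 AND G8 = H AND H = H
G10 = G2 XOR G7 = L XOR L = L
G12 = G10 AND G4 = L AND H = L
G14 = x3 OR x4 = L OR L = L
G16 = G14 XOR G9 = L XOR H = H

G3 = H  G4 = H  G12 = L  G16 = H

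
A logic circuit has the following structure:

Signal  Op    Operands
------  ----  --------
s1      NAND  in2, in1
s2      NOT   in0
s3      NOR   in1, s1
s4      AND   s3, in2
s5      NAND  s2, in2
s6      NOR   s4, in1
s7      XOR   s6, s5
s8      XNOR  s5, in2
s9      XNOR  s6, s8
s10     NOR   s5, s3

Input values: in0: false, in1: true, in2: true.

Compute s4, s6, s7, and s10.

s4 = false, s6 = false, s7 = false, s10 = true

s1 = in2 NAND in1 = true NAND true = false
s2 = NOT in0 = NOT false = true
s3 = in1 NOR s1 = true NOR false = false
s4 = s3 AND in2 = false AND true = false
s5 = s2 NAND in2 = true NAND true = false
s6 = s4 NOR in1 = false NOR true = false
s7 = s6 XOR s5 = false XOR false = false
s10 = s5 NOR s3 = false NOR false = true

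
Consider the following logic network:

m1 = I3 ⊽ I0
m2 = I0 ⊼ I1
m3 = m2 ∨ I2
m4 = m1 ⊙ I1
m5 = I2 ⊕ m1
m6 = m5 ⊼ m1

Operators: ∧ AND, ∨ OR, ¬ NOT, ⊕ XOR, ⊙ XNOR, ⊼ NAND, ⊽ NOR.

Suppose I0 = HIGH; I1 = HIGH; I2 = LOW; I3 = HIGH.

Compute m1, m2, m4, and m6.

m1 = I3 NOR I0 = HIGH NOR HIGH = LOW
m2 = I0 NAND I1 = HIGH NAND HIGH = LOW
m4 = m1 XNOR I1 = LOW XNOR HIGH = LOW
m5 = I2 XOR m1 = LOW XOR LOW = LOW
m6 = m5 NAND m1 = LOW NAND LOW = HIGH

m1 = LOW; m2 = LOW; m4 = LOW; m6 = HIGH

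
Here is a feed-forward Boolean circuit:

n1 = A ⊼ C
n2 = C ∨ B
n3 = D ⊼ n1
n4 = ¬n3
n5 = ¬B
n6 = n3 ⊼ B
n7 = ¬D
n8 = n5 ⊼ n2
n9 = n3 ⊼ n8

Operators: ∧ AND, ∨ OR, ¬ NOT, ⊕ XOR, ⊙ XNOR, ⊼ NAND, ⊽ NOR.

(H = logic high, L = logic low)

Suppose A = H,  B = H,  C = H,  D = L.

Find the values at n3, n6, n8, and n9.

n1 = A NAND C = H NAND H = L
n2 = C OR B = H OR H = H
n3 = D NAND n1 = L NAND L = H
n5 = NOT B = NOT H = L
n6 = n3 NAND B = H NAND H = L
n8 = n5 NAND n2 = L NAND H = H
n9 = n3 NAND n8 = H NAND H = L

n3 = H  n6 = L  n8 = H  n9 = L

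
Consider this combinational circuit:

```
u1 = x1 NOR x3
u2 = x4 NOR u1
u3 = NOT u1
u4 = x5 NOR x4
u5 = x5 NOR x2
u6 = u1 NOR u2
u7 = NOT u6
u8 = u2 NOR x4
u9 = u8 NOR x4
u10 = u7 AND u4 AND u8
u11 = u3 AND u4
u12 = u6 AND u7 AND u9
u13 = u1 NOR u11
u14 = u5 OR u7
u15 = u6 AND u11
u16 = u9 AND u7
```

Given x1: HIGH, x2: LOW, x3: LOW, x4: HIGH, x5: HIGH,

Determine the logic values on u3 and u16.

u1 = x1 NOR x3 = HIGH NOR LOW = LOW
u2 = x4 NOR u1 = HIGH NOR LOW = LOW
u3 = NOT u1 = NOT LOW = HIGH
u6 = u1 NOR u2 = LOW NOR LOW = HIGH
u7 = NOT u6 = NOT HIGH = LOW
u8 = u2 NOR x4 = LOW NOR HIGH = LOW
u9 = u8 NOR x4 = LOW NOR HIGH = LOW
u16 = u9 AND u7 = LOW AND LOW = LOW

u3 = HIGH, u16 = LOW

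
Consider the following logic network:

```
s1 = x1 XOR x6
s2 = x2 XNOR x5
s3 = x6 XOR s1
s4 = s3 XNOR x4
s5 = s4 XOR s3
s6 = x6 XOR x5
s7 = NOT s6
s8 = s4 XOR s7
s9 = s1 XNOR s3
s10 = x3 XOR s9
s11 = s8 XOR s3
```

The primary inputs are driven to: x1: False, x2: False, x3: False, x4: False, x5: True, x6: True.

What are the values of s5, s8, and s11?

s5 = True, s8 = False, s11 = False

s1 = x1 XOR x6 = False XOR True = True
s3 = x6 XOR s1 = True XOR True = False
s4 = s3 XNOR x4 = False XNOR False = True
s5 = s4 XOR s3 = True XOR False = True
s6 = x6 XOR x5 = True XOR True = False
s7 = NOT s6 = NOT False = True
s8 = s4 XOR s7 = True XOR True = False
s11 = s8 XOR s3 = False XOR False = False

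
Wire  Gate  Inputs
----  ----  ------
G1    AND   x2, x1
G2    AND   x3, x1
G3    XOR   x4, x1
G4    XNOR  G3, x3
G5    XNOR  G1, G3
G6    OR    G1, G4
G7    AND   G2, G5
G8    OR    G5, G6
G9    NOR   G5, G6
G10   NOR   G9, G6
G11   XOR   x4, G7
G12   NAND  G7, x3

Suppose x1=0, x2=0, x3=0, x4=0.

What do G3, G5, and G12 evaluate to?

G1 = x2 AND x1 = 0 AND 0 = 0
G2 = x3 AND x1 = 0 AND 0 = 0
G3 = x4 XOR x1 = 0 XOR 0 = 0
G5 = G1 XNOR G3 = 0 XNOR 0 = 1
G7 = G2 AND G5 = 0 AND 1 = 0
G12 = G7 NAND x3 = 0 NAND 0 = 1

G3 = 0, G5 = 1, G12 = 1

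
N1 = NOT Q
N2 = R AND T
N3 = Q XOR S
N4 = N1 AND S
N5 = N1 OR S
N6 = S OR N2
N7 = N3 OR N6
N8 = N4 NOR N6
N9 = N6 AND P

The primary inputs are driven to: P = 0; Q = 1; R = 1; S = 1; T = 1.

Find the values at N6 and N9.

N6 = 1, N9 = 0

N2 = R AND T = 1 AND 1 = 1
N6 = S OR N2 = 1 OR 1 = 1
N9 = N6 AND P = 1 AND 0 = 0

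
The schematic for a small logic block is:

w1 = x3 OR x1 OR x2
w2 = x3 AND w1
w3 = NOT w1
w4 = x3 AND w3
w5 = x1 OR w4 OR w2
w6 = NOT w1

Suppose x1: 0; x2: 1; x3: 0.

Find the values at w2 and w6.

w1 = x3 OR x1 OR x2 = 0 OR 0 OR 1 = 1
w2 = x3 AND w1 = 0 AND 1 = 0
w6 = NOT w1 = NOT 1 = 0

w2 = 0; w6 = 0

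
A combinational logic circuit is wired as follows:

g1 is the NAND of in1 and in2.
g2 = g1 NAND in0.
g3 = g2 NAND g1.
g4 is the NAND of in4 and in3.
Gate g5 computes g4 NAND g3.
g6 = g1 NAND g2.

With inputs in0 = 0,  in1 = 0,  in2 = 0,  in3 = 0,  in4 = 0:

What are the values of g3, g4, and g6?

g1 = in1 NAND in2 = 0 NAND 0 = 1
g2 = g1 NAND in0 = 1 NAND 0 = 1
g3 = g2 NAND g1 = 1 NAND 1 = 0
g4 = in4 NAND in3 = 0 NAND 0 = 1
g6 = g1 NAND g2 = 1 NAND 1 = 0

g3 = 0, g4 = 1, g6 = 0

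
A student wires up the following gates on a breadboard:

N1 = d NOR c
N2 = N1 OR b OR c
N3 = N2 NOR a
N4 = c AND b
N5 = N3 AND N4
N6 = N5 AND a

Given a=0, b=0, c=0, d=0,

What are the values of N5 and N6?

N5 = 0  N6 = 0

N1 = d NOR c = 0 NOR 0 = 1
N2 = N1 OR b OR c = 1 OR 0 OR 0 = 1
N3 = N2 NOR a = 1 NOR 0 = 0
N4 = c AND b = 0 AND 0 = 0
N5 = N3 AND N4 = 0 AND 0 = 0
N6 = N5 AND a = 0 AND 0 = 0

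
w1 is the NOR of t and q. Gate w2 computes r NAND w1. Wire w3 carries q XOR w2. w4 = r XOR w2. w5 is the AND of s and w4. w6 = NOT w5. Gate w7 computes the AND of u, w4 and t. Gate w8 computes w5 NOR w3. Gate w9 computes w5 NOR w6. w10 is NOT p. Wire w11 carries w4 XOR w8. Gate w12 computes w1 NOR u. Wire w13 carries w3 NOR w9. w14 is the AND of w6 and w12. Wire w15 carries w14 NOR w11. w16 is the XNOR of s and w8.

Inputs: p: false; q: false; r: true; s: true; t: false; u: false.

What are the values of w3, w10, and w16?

w3 = false, w10 = true, w16 = false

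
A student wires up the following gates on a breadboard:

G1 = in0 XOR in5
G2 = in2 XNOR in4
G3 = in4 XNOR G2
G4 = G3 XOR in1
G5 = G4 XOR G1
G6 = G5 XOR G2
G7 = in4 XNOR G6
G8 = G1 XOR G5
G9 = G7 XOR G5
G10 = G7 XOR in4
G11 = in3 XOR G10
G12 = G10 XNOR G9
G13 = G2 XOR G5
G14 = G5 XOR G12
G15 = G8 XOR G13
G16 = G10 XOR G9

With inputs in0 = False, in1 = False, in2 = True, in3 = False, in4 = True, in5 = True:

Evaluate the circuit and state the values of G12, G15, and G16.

G12 = False; G15 = False; G16 = True

G1 = in0 XOR in5 = False XOR True = True
G2 = in2 XNOR in4 = True XNOR True = True
G3 = in4 XNOR G2 = True XNOR True = True
G4 = G3 XOR in1 = True XOR False = True
G5 = G4 XOR G1 = True XOR True = False
G6 = G5 XOR G2 = False XOR True = True
G7 = in4 XNOR G6 = True XNOR True = True
G8 = G1 XOR G5 = True XOR False = True
G9 = G7 XOR G5 = True XOR False = True
G10 = G7 XOR in4 = True XOR True = False
G12 = G10 XNOR G9 = False XNOR True = False
G13 = G2 XOR G5 = True XOR False = True
G15 = G8 XOR G13 = True XOR True = False
G16 = G10 XOR G9 = False XOR True = True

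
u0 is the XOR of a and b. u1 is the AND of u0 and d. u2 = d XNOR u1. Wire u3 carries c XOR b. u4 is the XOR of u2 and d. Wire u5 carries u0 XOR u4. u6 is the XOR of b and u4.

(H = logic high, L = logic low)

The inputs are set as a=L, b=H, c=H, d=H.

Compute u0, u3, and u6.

u0 = a XOR b = L XOR H = H
u1 = u0 AND d = H AND H = H
u2 = d XNOR u1 = H XNOR H = H
u3 = c XOR b = H XOR H = L
u4 = u2 XOR d = H XOR H = L
u6 = b XOR u4 = H XOR L = H

u0 = H, u3 = L, u6 = H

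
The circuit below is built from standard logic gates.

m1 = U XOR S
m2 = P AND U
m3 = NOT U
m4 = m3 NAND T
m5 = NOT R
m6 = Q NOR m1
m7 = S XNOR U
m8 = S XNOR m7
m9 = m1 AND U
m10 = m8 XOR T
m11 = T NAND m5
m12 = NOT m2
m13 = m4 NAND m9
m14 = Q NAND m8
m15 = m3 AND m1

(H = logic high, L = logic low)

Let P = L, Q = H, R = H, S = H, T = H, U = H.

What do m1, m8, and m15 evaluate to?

m1 = U XOR S = H XOR H = L
m3 = NOT U = NOT H = L
m7 = S XNOR U = H XNOR H = H
m8 = S XNOR m7 = H XNOR H = H
m15 = m3 AND m1 = L AND L = L

m1 = L, m8 = H, m15 = L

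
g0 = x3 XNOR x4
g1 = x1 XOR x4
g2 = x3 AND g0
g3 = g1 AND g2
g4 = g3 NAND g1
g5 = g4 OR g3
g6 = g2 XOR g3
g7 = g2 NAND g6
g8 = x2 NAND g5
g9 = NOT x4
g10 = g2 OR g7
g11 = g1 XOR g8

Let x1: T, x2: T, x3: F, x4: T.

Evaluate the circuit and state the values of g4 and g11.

g0 = x3 XNOR x4 = F XNOR T = F
g1 = x1 XOR x4 = T XOR T = F
g2 = x3 AND g0 = F AND F = F
g3 = g1 AND g2 = F AND F = F
g4 = g3 NAND g1 = F NAND F = T
g5 = g4 OR g3 = T OR F = T
g8 = x2 NAND g5 = T NAND T = F
g11 = g1 XOR g8 = F XOR F = F

g4 = T, g11 = F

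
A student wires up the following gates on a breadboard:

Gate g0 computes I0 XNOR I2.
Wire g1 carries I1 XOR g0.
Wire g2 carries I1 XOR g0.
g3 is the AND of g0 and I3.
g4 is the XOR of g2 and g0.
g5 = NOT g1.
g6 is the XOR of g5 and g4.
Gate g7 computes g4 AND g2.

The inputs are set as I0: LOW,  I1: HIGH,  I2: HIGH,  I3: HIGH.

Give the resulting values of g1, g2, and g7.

g0 = I0 XNOR I2 = LOW XNOR HIGH = LOW
g1 = I1 XOR g0 = HIGH XOR LOW = HIGH
g2 = I1 XOR g0 = HIGH XOR LOW = HIGH
g4 = g2 XOR g0 = HIGH XOR LOW = HIGH
g7 = g4 AND g2 = HIGH AND HIGH = HIGH

g1 = HIGH  g2 = HIGH  g7 = HIGH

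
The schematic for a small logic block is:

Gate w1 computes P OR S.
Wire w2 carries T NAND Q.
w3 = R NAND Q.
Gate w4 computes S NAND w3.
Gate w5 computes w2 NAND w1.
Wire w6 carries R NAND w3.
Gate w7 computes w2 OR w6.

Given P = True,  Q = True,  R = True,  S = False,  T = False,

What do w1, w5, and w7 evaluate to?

w1 = True, w5 = False, w7 = True

w1 = P OR S = True OR False = True
w2 = T NAND Q = False NAND True = True
w3 = R NAND Q = True NAND True = False
w5 = w2 NAND w1 = True NAND True = False
w6 = R NAND w3 = True NAND False = True
w7 = w2 OR w6 = True OR True = True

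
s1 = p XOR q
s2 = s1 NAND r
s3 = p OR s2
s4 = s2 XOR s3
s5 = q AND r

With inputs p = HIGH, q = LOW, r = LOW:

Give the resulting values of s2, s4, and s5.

s2 = HIGH  s4 = LOW  s5 = LOW

s1 = p XOR q = HIGH XOR LOW = HIGH
s2 = s1 NAND r = HIGH NAND LOW = HIGH
s3 = p OR s2 = HIGH OR HIGH = HIGH
s4 = s2 XOR s3 = HIGH XOR HIGH = LOW
s5 = q AND r = LOW AND LOW = LOW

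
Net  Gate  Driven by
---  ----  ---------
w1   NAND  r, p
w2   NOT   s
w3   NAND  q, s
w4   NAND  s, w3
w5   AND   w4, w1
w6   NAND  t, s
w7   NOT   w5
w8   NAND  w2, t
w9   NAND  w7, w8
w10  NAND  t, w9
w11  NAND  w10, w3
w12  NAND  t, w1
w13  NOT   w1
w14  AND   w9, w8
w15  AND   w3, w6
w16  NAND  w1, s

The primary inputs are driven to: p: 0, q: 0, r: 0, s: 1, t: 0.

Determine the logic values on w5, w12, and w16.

w5 = 0  w12 = 1  w16 = 0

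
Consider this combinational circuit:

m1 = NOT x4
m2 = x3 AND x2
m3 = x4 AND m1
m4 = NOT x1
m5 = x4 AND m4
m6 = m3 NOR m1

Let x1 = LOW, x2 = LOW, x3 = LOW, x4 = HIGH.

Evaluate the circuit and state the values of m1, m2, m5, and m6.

m1 = LOW; m2 = LOW; m5 = HIGH; m6 = HIGH

m1 = NOT x4 = NOT HIGH = LOW
m2 = x3 AND x2 = LOW AND LOW = LOW
m3 = x4 AND m1 = HIGH AND LOW = LOW
m4 = NOT x1 = NOT LOW = HIGH
m5 = x4 AND m4 = HIGH AND HIGH = HIGH
m6 = m3 NOR m1 = LOW NOR LOW = HIGH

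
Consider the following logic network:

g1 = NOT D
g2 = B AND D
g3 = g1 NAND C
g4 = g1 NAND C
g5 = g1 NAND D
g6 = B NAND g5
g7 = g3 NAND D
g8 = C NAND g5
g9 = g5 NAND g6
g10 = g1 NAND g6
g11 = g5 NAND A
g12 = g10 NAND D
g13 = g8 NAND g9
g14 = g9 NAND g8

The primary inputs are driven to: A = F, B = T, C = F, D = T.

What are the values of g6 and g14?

g6 = F; g14 = F

g1 = NOT D = NOT T = F
g5 = g1 NAND D = F NAND T = T
g6 = B NAND g5 = T NAND T = F
g8 = C NAND g5 = F NAND T = T
g9 = g5 NAND g6 = T NAND F = T
g14 = g9 NAND g8 = T NAND T = F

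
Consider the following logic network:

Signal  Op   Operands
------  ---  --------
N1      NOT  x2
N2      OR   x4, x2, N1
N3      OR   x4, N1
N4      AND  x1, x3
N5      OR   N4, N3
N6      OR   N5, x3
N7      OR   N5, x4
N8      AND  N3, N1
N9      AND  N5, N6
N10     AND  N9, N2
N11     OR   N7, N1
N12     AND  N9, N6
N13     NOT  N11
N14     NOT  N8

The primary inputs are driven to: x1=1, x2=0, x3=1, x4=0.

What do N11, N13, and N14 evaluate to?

N1 = NOT x2 = NOT 0 = 1
N3 = x4 OR N1 = 0 OR 1 = 1
N4 = x1 AND x3 = 1 AND 1 = 1
N5 = N4 OR N3 = 1 OR 1 = 1
N7 = N5 OR x4 = 1 OR 0 = 1
N8 = N3 AND N1 = 1 AND 1 = 1
N11 = N7 OR N1 = 1 OR 1 = 1
N13 = NOT N11 = NOT 1 = 0
N14 = NOT N8 = NOT 1 = 0

N11 = 1, N13 = 0, N14 = 0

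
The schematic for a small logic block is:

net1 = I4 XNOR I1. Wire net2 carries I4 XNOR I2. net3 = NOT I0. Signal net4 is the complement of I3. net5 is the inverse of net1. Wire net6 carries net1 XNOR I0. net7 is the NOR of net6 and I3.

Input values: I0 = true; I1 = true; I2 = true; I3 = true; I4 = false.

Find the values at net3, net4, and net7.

net3 = false, net4 = false, net7 = false

net1 = I4 XNOR I1 = false XNOR true = false
net3 = NOT I0 = NOT true = false
net4 = NOT I3 = NOT true = false
net6 = net1 XNOR I0 = false XNOR true = false
net7 = net6 NOR I3 = false NOR true = false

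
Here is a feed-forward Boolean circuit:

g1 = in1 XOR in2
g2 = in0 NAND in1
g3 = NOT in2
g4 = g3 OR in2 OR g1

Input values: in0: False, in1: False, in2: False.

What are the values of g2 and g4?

g1 = in1 XOR in2 = False XOR False = False
g2 = in0 NAND in1 = False NAND False = True
g3 = NOT in2 = NOT False = True
g4 = g3 OR in2 OR g1 = True OR False OR False = True

g2 = True; g4 = True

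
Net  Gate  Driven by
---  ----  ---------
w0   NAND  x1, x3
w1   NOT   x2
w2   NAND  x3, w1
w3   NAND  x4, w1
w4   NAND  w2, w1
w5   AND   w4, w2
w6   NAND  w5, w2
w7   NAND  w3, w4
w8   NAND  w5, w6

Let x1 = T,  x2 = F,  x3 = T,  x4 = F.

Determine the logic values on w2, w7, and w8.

w1 = NOT x2 = NOT F = T
w2 = x3 NAND w1 = T NAND T = F
w3 = x4 NAND w1 = F NAND T = T
w4 = w2 NAND w1 = F NAND T = T
w5 = w4 AND w2 = T AND F = F
w6 = w5 NAND w2 = F NAND F = T
w7 = w3 NAND w4 = T NAND T = F
w8 = w5 NAND w6 = F NAND T = T

w2 = F  w7 = F  w8 = T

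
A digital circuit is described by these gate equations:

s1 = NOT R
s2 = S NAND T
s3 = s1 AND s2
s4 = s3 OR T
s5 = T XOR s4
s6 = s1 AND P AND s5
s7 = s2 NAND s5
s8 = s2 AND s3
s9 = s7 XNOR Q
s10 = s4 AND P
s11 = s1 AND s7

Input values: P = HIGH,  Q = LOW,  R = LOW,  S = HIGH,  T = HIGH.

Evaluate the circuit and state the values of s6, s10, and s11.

s6 = LOW, s10 = HIGH, s11 = HIGH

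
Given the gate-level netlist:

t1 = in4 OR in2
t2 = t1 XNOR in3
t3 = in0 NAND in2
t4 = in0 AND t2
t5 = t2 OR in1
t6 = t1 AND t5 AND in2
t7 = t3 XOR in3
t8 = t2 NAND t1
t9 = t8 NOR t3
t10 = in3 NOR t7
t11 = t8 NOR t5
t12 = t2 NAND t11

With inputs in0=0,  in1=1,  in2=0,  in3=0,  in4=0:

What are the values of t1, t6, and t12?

t1 = in4 OR in2 = 0 OR 0 = 0
t2 = t1 XNOR in3 = 0 XNOR 0 = 1
t5 = t2 OR in1 = 1 OR 1 = 1
t6 = t1 AND t5 AND in2 = 0 AND 1 AND 0 = 0
t8 = t2 NAND t1 = 1 NAND 0 = 1
t11 = t8 NOR t5 = 1 NOR 1 = 0
t12 = t2 NAND t11 = 1 NAND 0 = 1

t1 = 0  t6 = 0  t12 = 1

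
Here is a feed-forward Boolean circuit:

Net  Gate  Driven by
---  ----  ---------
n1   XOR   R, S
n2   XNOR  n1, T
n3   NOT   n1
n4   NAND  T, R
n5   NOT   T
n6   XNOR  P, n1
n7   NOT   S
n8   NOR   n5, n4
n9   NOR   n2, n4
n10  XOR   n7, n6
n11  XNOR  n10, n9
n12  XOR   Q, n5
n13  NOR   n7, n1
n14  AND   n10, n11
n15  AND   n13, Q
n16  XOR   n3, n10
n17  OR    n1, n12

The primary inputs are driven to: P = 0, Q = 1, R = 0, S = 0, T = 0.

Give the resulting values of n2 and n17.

n1 = R XOR S = 0 XOR 0 = 0
n2 = n1 XNOR T = 0 XNOR 0 = 1
n5 = NOT T = NOT 0 = 1
n12 = Q XOR n5 = 1 XOR 1 = 0
n17 = n1 OR n12 = 0 OR 0 = 0

n2 = 1, n17 = 0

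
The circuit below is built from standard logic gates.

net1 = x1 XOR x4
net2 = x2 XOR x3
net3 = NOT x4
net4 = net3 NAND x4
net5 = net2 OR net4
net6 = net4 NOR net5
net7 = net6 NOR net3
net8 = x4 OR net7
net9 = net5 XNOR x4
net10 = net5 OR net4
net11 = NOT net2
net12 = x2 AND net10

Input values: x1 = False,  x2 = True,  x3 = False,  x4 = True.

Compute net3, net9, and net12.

net3 = False; net9 = True; net12 = True

net2 = x2 XOR x3 = True XOR False = True
net3 = NOT x4 = NOT True = False
net4 = net3 NAND x4 = False NAND True = True
net5 = net2 OR net4 = True OR True = True
net9 = net5 XNOR x4 = True XNOR True = True
net10 = net5 OR net4 = True OR True = True
net12 = x2 AND net10 = True AND True = True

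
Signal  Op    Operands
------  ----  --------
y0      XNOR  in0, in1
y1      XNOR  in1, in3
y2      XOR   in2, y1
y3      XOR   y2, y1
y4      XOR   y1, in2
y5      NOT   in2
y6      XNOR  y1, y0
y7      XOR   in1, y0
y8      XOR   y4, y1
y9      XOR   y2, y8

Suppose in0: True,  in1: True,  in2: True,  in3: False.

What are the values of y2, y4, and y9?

y2 = True; y4 = True; y9 = False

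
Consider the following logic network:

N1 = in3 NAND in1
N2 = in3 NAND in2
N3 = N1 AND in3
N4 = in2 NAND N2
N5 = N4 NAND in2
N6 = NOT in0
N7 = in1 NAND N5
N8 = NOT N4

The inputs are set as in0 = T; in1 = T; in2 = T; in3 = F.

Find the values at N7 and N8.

N7 = F; N8 = T

N2 = in3 NAND in2 = F NAND T = T
N4 = in2 NAND N2 = T NAND T = F
N5 = N4 NAND in2 = F NAND T = T
N7 = in1 NAND N5 = T NAND T = F
N8 = NOT N4 = NOT F = T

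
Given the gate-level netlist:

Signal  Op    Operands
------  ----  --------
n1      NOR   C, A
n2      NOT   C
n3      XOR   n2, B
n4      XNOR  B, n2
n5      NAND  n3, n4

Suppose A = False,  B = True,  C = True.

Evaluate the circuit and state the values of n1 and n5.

n1 = C NOR A = True NOR False = False
n2 = NOT C = NOT True = False
n3 = n2 XOR B = False XOR True = True
n4 = B XNOR n2 = True XNOR False = False
n5 = n3 NAND n4 = True NAND False = True

n1 = False, n5 = True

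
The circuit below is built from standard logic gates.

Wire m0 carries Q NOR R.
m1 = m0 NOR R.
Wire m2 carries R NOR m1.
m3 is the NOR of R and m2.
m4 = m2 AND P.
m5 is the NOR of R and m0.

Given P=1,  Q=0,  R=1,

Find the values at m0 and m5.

m0 = Q NOR R = 0 NOR 1 = 0
m5 = R NOR m0 = 1 NOR 0 = 0

m0 = 0  m5 = 0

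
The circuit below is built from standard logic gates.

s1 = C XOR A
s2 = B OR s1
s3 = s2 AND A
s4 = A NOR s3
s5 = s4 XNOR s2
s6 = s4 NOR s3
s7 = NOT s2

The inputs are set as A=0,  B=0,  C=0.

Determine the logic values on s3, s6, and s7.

s1 = C XOR A = 0 XOR 0 = 0
s2 = B OR s1 = 0 OR 0 = 0
s3 = s2 AND A = 0 AND 0 = 0
s4 = A NOR s3 = 0 NOR 0 = 1
s6 = s4 NOR s3 = 1 NOR 0 = 0
s7 = NOT s2 = NOT 0 = 1

s3 = 0  s6 = 0  s7 = 1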